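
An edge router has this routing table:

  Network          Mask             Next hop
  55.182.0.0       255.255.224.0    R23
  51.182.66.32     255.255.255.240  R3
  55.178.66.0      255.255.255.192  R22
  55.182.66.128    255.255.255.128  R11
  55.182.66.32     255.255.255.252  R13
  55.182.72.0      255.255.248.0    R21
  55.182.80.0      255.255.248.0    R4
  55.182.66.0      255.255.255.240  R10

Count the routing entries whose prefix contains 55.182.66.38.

0

No listed prefix contains 55.182.66.38.
Total matching entries: 0.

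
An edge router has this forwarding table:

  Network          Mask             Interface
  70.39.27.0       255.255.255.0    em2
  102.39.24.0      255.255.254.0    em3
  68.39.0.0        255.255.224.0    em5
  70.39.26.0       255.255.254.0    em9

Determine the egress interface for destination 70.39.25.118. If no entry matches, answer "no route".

No entry's prefix contains 70.39.25.118; there is no default route.

no route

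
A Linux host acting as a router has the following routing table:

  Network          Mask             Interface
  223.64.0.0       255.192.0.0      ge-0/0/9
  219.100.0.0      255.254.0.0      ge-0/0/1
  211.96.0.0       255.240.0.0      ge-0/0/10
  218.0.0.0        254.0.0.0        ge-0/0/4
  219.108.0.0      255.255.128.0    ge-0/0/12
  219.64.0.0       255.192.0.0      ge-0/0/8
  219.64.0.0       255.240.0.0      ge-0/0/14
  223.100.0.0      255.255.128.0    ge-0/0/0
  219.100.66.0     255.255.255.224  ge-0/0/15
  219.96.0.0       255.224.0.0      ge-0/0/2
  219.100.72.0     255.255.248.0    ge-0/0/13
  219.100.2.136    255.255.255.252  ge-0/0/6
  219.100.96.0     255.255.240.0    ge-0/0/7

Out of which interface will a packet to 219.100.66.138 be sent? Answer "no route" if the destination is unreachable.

ge-0/0/1

Routes whose prefix contains 219.100.66.138:
  218.0.0.0/7 (218.0.0.0 - 219.255.255.255) -> ge-0/0/4
  219.64.0.0/10 (219.64.0.0 - 219.127.255.255) -> ge-0/0/8
  219.96.0.0/11 (219.96.0.0 - 219.127.255.255) -> ge-0/0/2
  219.100.0.0/15 (219.100.0.0 - 219.101.255.255) -> ge-0/0/1
More-specific entries that do NOT match:
  219.100.2.136/30 (219.100.2.136 - 219.100.2.139) does not contain 219.100.66.138
  219.100.66.0/27 (219.100.66.0 - 219.100.66.31) does not contain 219.100.66.138
  219.100.72.0/21 (219.100.72.0 - 219.100.79.255) does not contain 219.100.66.138
  219.100.96.0/20 (219.100.96.0 - 219.100.111.255) does not contain 219.100.66.138
  219.108.0.0/17 (219.108.0.0 - 219.108.127.255) does not contain 219.100.66.138
  223.100.0.0/17 (223.100.0.0 - 223.100.127.255) does not contain 219.100.66.138
Longest matching prefix is /15 -> interface ge-0/0/1.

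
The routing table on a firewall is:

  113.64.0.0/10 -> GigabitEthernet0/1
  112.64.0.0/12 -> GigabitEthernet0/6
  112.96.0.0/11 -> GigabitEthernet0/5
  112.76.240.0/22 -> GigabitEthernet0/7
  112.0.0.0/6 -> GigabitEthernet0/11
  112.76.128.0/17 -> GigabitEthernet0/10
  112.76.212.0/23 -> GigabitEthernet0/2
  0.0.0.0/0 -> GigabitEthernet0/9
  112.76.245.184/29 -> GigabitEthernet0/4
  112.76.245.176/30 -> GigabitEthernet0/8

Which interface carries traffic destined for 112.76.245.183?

Routes whose prefix contains 112.76.245.183:
  0.0.0.0/0 (default, matches everything) -> GigabitEthernet0/9
  112.0.0.0/6 (112.0.0.0 - 115.255.255.255) -> GigabitEthernet0/11
  112.64.0.0/12 (112.64.0.0 - 112.79.255.255) -> GigabitEthernet0/6
  112.76.128.0/17 (112.76.128.0 - 112.76.255.255) -> GigabitEthernet0/10
More-specific entries that do NOT match:
  112.76.245.176/30 (112.76.245.176 - 112.76.245.179) does not contain 112.76.245.183
  112.76.245.184/29 (112.76.245.184 - 112.76.245.191) does not contain 112.76.245.183
  112.76.212.0/23 (112.76.212.0 - 112.76.213.255) does not contain 112.76.245.183
  112.76.240.0/22 (112.76.240.0 - 112.76.243.255) does not contain 112.76.245.183
Longest matching prefix is /17 -> interface GigabitEthernet0/10.

GigabitEthernet0/10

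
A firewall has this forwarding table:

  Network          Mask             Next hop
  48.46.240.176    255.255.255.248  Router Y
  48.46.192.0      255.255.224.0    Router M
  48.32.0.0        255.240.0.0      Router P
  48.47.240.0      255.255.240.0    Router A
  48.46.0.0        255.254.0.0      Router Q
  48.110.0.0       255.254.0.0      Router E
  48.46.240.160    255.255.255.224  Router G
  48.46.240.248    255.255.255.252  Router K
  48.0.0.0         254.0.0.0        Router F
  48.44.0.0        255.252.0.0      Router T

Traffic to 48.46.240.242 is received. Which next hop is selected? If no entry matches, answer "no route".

Router Q

Routes whose prefix contains 48.46.240.242:
  48.0.0.0/7 (48.0.0.0 - 49.255.255.255) -> Router F
  48.32.0.0/12 (48.32.0.0 - 48.47.255.255) -> Router P
  48.44.0.0/14 (48.44.0.0 - 48.47.255.255) -> Router T
  48.46.0.0/15 (48.46.0.0 - 48.47.255.255) -> Router Q
More-specific entries that do NOT match:
  48.46.240.248/30 (48.46.240.248 - 48.46.240.251) does not contain 48.46.240.242
  48.46.240.176/29 (48.46.240.176 - 48.46.240.183) does not contain 48.46.240.242
  48.46.240.160/27 (48.46.240.160 - 48.46.240.191) does not contain 48.46.240.242
  48.47.240.0/20 (48.47.240.0 - 48.47.255.255) does not contain 48.46.240.242
  48.46.192.0/19 (48.46.192.0 - 48.46.223.255) does not contain 48.46.240.242
Longest matching prefix is /15 -> next hop Router Q.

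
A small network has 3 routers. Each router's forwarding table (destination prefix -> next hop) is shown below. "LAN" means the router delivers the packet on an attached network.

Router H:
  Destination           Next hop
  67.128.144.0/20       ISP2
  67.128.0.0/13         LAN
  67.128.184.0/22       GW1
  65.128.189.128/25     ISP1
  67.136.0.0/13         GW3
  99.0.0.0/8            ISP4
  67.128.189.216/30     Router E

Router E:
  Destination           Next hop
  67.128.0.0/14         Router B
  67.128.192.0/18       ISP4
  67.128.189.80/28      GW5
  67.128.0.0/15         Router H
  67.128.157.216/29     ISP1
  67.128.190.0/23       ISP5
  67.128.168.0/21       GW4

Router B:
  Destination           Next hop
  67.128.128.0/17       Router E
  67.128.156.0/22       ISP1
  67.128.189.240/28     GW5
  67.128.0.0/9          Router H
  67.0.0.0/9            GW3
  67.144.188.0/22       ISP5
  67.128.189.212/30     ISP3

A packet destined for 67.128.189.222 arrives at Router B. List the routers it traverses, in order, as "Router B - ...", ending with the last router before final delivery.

Router B - Router E - Router H

At Router B: longest match for 67.128.189.222 is 67.128.128.0/17 -> Router E
At Router E: longest match for 67.128.189.222 is 67.128.0.0/15 -> Router H
At Router H: longest match for 67.128.189.222 is 67.128.0.0/13 -> LAN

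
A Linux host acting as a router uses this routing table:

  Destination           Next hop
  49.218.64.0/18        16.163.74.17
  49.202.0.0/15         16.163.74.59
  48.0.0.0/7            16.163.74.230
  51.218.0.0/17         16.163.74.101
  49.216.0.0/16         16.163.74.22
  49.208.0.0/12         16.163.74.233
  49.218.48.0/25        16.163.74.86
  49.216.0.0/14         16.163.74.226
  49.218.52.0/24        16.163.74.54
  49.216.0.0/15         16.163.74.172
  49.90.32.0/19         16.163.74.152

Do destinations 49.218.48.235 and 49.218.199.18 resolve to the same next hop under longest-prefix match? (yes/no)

yes

49.218.48.235: longest match 49.216.0.0/14 -> 16.163.74.226
49.218.199.18: longest match 49.216.0.0/14 -> 16.163.74.226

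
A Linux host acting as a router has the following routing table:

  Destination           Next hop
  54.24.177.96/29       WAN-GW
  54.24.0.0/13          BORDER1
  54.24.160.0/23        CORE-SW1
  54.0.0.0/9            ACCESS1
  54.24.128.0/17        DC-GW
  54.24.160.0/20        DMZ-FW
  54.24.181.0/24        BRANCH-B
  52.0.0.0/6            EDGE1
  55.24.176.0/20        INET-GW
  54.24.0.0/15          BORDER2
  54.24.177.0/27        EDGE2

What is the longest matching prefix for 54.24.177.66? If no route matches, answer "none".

Entries matching 54.24.177.66:
  52.0.0.0/6 (52.0.0.0 - 55.255.255.255)
  54.0.0.0/9 (54.0.0.0 - 54.127.255.255)
  54.24.0.0/13 (54.24.0.0 - 54.31.255.255)
  54.24.0.0/15 (54.24.0.0 - 54.25.255.255)
  54.24.128.0/17 (54.24.128.0 - 54.24.255.255)
Most specific is 54.24.128.0/17.

54.24.128.0/17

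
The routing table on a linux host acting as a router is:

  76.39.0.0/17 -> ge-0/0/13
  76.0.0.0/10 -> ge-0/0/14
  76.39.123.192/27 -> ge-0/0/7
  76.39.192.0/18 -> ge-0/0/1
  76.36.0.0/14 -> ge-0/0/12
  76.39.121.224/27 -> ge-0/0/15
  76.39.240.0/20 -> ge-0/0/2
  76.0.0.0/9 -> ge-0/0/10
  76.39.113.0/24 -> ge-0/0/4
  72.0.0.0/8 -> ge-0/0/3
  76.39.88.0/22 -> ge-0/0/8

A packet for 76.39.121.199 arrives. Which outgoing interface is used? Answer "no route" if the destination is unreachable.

Routes whose prefix contains 76.39.121.199:
  76.0.0.0/9 (76.0.0.0 - 76.127.255.255) -> ge-0/0/10
  76.0.0.0/10 (76.0.0.0 - 76.63.255.255) -> ge-0/0/14
  76.36.0.0/14 (76.36.0.0 - 76.39.255.255) -> ge-0/0/12
  76.39.0.0/17 (76.39.0.0 - 76.39.127.255) -> ge-0/0/13
More-specific entries that do NOT match:
  76.39.123.192/27 (76.39.123.192 - 76.39.123.223) does not contain 76.39.121.199
  76.39.121.224/27 (76.39.121.224 - 76.39.121.255) does not contain 76.39.121.199
  76.39.113.0/24 (76.39.113.0 - 76.39.113.255) does not contain 76.39.121.199
  76.39.88.0/22 (76.39.88.0 - 76.39.91.255) does not contain 76.39.121.199
  76.39.240.0/20 (76.39.240.0 - 76.39.255.255) does not contain 76.39.121.199
  76.39.192.0/18 (76.39.192.0 - 76.39.255.255) does not contain 76.39.121.199
Longest matching prefix is /17 -> interface ge-0/0/13.

ge-0/0/13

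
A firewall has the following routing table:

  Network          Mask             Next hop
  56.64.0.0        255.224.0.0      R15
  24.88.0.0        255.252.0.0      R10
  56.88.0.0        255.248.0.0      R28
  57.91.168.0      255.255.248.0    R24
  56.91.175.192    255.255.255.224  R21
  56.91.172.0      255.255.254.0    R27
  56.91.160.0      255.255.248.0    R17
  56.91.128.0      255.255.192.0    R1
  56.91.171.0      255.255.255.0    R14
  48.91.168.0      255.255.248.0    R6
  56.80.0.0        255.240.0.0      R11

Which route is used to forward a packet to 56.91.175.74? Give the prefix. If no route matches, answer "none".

56.91.128.0/18

Entries matching 56.91.175.74:
  56.64.0.0/11 (56.64.0.0 - 56.95.255.255)
  56.80.0.0/12 (56.80.0.0 - 56.95.255.255)
  56.88.0.0/13 (56.88.0.0 - 56.95.255.255)
  56.91.128.0/18 (56.91.128.0 - 56.91.191.255)
Most specific is 56.91.128.0/18.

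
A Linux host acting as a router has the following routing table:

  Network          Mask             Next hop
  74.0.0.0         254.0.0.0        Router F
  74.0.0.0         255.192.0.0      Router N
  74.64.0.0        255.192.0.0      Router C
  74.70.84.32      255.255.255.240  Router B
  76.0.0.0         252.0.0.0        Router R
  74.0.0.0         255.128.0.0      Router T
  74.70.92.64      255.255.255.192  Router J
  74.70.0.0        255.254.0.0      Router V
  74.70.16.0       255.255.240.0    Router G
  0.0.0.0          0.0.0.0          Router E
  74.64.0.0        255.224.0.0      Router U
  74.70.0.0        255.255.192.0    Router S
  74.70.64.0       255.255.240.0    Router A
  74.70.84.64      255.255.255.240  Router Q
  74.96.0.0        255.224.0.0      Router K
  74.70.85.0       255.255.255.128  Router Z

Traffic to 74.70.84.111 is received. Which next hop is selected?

Routes whose prefix contains 74.70.84.111:
  0.0.0.0/0 (default, matches everything) -> Router E
  74.0.0.0/7 (74.0.0.0 - 75.255.255.255) -> Router F
  74.0.0.0/9 (74.0.0.0 - 74.127.255.255) -> Router T
  74.64.0.0/10 (74.64.0.0 - 74.127.255.255) -> Router C
  74.64.0.0/11 (74.64.0.0 - 74.95.255.255) -> Router U
  74.70.0.0/15 (74.70.0.0 - 74.71.255.255) -> Router V
More-specific entries that do NOT match:
  74.70.84.32/28 (74.70.84.32 - 74.70.84.47) does not contain 74.70.84.111
  74.70.84.64/28 (74.70.84.64 - 74.70.84.79) does not contain 74.70.84.111
  74.70.92.64/26 (74.70.92.64 - 74.70.92.127) does not contain 74.70.84.111
  74.70.85.0/25 (74.70.85.0 - 74.70.85.127) does not contain 74.70.84.111
  74.70.16.0/20 (74.70.16.0 - 74.70.31.255) does not contain 74.70.84.111
  74.70.64.0/20 (74.70.64.0 - 74.70.79.255) does not contain 74.70.84.111
  74.70.0.0/18 (74.70.0.0 - 74.70.63.255) does not contain 74.70.84.111
Longest matching prefix is /15 -> next hop Router V.

Router V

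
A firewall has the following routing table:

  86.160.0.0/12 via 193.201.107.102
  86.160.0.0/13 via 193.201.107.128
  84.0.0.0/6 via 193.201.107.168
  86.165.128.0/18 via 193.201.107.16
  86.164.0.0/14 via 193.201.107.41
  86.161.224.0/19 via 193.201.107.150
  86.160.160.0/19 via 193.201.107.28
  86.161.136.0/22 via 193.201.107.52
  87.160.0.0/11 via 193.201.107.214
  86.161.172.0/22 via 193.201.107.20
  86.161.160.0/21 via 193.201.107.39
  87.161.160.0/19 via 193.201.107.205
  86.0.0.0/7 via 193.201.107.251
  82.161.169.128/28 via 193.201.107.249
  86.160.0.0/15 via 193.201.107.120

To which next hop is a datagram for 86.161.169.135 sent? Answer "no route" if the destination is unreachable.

Routes whose prefix contains 86.161.169.135:
  84.0.0.0/6 (84.0.0.0 - 87.255.255.255) -> 193.201.107.168
  86.0.0.0/7 (86.0.0.0 - 87.255.255.255) -> 193.201.107.251
  86.160.0.0/12 (86.160.0.0 - 86.175.255.255) -> 193.201.107.102
  86.160.0.0/13 (86.160.0.0 - 86.167.255.255) -> 193.201.107.128
  86.160.0.0/15 (86.160.0.0 - 86.161.255.255) -> 193.201.107.120
More-specific entries that do NOT match:
  82.161.169.128/28 (82.161.169.128 - 82.161.169.143) does not contain 86.161.169.135
  86.161.136.0/22 (86.161.136.0 - 86.161.139.255) does not contain 86.161.169.135
  86.161.172.0/22 (86.161.172.0 - 86.161.175.255) does not contain 86.161.169.135
  86.161.160.0/21 (86.161.160.0 - 86.161.167.255) does not contain 86.161.169.135
  86.161.224.0/19 (86.161.224.0 - 86.161.255.255) does not contain 86.161.169.135
  86.160.160.0/19 (86.160.160.0 - 86.160.191.255) does not contain 86.161.169.135
  87.161.160.0/19 (87.161.160.0 - 87.161.191.255) does not contain 86.161.169.135
  86.165.128.0/18 (86.165.128.0 - 86.165.191.255) does not contain 86.161.169.135
Longest matching prefix is /15 -> next hop 193.201.107.120.

193.201.107.120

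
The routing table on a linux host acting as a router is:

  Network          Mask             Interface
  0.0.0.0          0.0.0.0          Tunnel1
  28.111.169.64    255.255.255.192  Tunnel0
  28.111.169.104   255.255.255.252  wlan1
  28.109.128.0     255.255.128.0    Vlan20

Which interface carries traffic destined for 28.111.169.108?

Tunnel0

Routes whose prefix contains 28.111.169.108:
  0.0.0.0/0 (default, matches everything) -> Tunnel1
  28.111.169.64/26 (28.111.169.64 - 28.111.169.127) -> Tunnel0
More-specific entries that do NOT match:
  28.111.169.104/30 (28.111.169.104 - 28.111.169.107) does not contain 28.111.169.108
Longest matching prefix is /26 -> interface Tunnel0.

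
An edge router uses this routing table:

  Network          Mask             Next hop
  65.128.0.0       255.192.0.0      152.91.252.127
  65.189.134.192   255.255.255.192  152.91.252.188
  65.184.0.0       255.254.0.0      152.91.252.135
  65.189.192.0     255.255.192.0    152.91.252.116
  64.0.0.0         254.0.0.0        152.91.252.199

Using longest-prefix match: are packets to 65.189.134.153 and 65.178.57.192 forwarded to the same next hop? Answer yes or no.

65.189.134.153: longest match 65.128.0.0/10 -> 152.91.252.127
65.178.57.192: longest match 65.128.0.0/10 -> 152.91.252.127

yes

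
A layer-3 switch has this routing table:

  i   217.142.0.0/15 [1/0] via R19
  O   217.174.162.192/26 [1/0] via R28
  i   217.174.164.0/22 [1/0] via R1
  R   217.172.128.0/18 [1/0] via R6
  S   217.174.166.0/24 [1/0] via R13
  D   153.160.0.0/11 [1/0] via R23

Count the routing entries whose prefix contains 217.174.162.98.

No listed prefix contains 217.174.162.98.
Total matching entries: 0.

0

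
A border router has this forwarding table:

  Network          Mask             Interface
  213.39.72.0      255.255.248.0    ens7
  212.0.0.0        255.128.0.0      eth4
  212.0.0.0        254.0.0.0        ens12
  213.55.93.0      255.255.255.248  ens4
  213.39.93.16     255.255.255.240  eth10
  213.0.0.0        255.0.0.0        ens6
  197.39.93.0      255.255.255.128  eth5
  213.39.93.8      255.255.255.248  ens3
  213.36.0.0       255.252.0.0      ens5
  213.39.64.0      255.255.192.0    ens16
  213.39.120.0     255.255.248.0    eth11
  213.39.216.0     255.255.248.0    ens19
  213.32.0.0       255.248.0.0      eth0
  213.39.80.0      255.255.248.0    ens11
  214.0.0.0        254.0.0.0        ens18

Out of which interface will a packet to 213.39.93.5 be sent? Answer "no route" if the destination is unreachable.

Routes whose prefix contains 213.39.93.5:
  212.0.0.0/7 (212.0.0.0 - 213.255.255.255) -> ens12
  213.0.0.0/8 (213.0.0.0 - 213.255.255.255) -> ens6
  213.32.0.0/13 (213.32.0.0 - 213.39.255.255) -> eth0
  213.36.0.0/14 (213.36.0.0 - 213.39.255.255) -> ens5
  213.39.64.0/18 (213.39.64.0 - 213.39.127.255) -> ens16
More-specific entries that do NOT match:
  213.55.93.0/29 (213.55.93.0 - 213.55.93.7) does not contain 213.39.93.5
  213.39.93.8/29 (213.39.93.8 - 213.39.93.15) does not contain 213.39.93.5
  213.39.93.16/28 (213.39.93.16 - 213.39.93.31) does not contain 213.39.93.5
  197.39.93.0/25 (197.39.93.0 - 197.39.93.127) does not contain 213.39.93.5
  213.39.72.0/21 (213.39.72.0 - 213.39.79.255) does not contain 213.39.93.5
  213.39.120.0/21 (213.39.120.0 - 213.39.127.255) does not contain 213.39.93.5
  213.39.216.0/21 (213.39.216.0 - 213.39.223.255) does not contain 213.39.93.5
  213.39.80.0/21 (213.39.80.0 - 213.39.87.255) does not contain 213.39.93.5
Longest matching prefix is /18 -> interface ens16.

ens16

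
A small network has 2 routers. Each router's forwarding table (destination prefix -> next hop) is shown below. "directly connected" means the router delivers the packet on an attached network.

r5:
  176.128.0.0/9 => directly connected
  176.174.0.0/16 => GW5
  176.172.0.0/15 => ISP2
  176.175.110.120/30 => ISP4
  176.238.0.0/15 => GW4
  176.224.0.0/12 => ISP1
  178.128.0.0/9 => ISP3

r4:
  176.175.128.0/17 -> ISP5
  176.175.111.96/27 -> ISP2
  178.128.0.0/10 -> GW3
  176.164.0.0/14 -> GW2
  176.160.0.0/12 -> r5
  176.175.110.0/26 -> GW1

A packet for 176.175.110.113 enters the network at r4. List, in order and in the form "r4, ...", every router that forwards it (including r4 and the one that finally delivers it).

r4, r5

At r4: longest match for 176.175.110.113 is 176.160.0.0/12 -> r5
At r5: longest match for 176.175.110.113 is 176.128.0.0/9 -> directly connected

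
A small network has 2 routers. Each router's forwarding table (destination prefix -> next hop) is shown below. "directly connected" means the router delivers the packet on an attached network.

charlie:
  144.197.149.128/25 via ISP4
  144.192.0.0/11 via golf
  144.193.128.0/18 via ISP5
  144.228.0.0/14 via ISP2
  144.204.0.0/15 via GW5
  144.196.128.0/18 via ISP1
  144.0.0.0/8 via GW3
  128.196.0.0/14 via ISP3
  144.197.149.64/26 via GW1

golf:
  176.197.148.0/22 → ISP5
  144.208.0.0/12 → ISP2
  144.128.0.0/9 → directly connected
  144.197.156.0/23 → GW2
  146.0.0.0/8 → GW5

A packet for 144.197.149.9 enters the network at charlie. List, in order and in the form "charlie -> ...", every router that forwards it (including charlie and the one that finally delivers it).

charlie -> golf

At charlie: longest match for 144.197.149.9 is 144.192.0.0/11 -> golf
At golf: longest match for 144.197.149.9 is 144.128.0.0/9 -> directly connected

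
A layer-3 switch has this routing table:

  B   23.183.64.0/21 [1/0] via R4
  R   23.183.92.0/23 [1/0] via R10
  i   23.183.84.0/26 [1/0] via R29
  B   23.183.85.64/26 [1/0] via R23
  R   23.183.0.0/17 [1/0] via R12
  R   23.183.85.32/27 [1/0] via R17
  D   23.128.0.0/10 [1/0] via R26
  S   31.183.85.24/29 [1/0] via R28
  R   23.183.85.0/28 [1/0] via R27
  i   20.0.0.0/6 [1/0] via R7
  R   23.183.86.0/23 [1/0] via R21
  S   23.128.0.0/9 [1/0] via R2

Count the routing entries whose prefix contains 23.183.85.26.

Prefixes containing 23.183.85.26:
  20.0.0.0/6 (20.0.0.0 - 23.255.255.255)
  23.128.0.0/9 (23.128.0.0 - 23.255.255.255)
  23.128.0.0/10 (23.128.0.0 - 23.191.255.255)
  23.183.0.0/17 (23.183.0.0 - 23.183.127.255)
Total matching entries: 4.

4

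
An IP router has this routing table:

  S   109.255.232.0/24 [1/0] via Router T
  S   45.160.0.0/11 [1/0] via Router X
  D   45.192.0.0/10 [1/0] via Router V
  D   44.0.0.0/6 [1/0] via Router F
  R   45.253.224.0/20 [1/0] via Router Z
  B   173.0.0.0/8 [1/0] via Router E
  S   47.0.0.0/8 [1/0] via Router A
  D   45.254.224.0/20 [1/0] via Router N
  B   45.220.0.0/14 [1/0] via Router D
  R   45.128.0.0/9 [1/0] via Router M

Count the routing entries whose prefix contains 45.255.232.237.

3

Prefixes containing 45.255.232.237:
  44.0.0.0/6 (44.0.0.0 - 47.255.255.255)
  45.128.0.0/9 (45.128.0.0 - 45.255.255.255)
  45.192.0.0/10 (45.192.0.0 - 45.255.255.255)
Total matching entries: 3.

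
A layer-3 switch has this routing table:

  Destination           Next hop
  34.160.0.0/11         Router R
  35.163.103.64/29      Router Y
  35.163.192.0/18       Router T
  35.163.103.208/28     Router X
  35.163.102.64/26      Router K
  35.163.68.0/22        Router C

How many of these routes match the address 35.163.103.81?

0

No listed prefix contains 35.163.103.81.
Total matching entries: 0.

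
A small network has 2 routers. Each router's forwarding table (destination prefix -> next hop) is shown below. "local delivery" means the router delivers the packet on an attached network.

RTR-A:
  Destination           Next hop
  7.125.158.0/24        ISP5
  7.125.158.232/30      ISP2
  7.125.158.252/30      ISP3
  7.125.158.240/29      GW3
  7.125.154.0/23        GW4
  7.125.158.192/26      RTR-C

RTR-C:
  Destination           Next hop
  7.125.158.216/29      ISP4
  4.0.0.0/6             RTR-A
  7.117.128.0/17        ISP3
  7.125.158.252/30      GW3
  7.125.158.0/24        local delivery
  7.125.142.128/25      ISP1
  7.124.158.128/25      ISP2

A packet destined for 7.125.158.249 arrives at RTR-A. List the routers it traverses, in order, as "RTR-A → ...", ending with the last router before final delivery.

At RTR-A: longest match for 7.125.158.249 is 7.125.158.192/26 -> RTR-C
At RTR-C: longest match for 7.125.158.249 is 7.125.158.0/24 -> local delivery

RTR-A → RTR-C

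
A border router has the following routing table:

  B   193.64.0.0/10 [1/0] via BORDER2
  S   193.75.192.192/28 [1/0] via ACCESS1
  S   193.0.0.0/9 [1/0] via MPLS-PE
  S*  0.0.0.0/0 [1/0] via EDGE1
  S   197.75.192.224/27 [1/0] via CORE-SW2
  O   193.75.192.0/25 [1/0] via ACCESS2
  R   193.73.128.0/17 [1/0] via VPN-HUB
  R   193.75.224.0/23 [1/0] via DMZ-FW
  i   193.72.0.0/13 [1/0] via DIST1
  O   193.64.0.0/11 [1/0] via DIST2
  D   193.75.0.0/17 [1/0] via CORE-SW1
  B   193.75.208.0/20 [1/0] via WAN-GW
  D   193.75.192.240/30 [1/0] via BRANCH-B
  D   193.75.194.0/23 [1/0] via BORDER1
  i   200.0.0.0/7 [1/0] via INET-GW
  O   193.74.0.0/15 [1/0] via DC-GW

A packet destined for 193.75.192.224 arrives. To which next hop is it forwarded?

DC-GW

Routes whose prefix contains 193.75.192.224:
  0.0.0.0/0 (default, matches everything) -> EDGE1
  193.0.0.0/9 (193.0.0.0 - 193.127.255.255) -> MPLS-PE
  193.64.0.0/10 (193.64.0.0 - 193.127.255.255) -> BORDER2
  193.64.0.0/11 (193.64.0.0 - 193.95.255.255) -> DIST2
  193.72.0.0/13 (193.72.0.0 - 193.79.255.255) -> DIST1
  193.74.0.0/15 (193.74.0.0 - 193.75.255.255) -> DC-GW
More-specific entries that do NOT match:
  193.75.192.240/30 (193.75.192.240 - 193.75.192.243) does not contain 193.75.192.224
  193.75.192.192/28 (193.75.192.192 - 193.75.192.207) does not contain 193.75.192.224
  197.75.192.224/27 (197.75.192.224 - 197.75.192.255) does not contain 193.75.192.224
  193.75.192.0/25 (193.75.192.0 - 193.75.192.127) does not contain 193.75.192.224
  193.75.224.0/23 (193.75.224.0 - 193.75.225.255) does not contain 193.75.192.224
  193.75.194.0/23 (193.75.194.0 - 193.75.195.255) does not contain 193.75.192.224
  193.75.208.0/20 (193.75.208.0 - 193.75.223.255) does not contain 193.75.192.224
  193.73.128.0/17 (193.73.128.0 - 193.73.255.255) does not contain 193.75.192.224
  193.75.0.0/17 (193.75.0.0 - 193.75.127.255) does not contain 193.75.192.224
Longest matching prefix is /15 -> next hop DC-GW.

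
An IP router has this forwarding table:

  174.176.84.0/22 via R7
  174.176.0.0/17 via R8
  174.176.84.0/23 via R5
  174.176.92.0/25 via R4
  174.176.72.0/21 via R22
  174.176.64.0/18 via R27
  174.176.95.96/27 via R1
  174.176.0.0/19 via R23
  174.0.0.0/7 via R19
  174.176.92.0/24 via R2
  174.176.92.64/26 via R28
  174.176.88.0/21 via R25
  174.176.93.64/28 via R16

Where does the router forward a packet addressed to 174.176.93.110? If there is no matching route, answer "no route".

Routes whose prefix contains 174.176.93.110:
  174.0.0.0/7 (174.0.0.0 - 175.255.255.255) -> R19
  174.176.0.0/17 (174.176.0.0 - 174.176.127.255) -> R8
  174.176.64.0/18 (174.176.64.0 - 174.176.127.255) -> R27
  174.176.88.0/21 (174.176.88.0 - 174.176.95.255) -> R25
More-specific entries that do NOT match:
  174.176.93.64/28 (174.176.93.64 - 174.176.93.79) does not contain 174.176.93.110
  174.176.95.96/27 (174.176.95.96 - 174.176.95.127) does not contain 174.176.93.110
  174.176.92.64/26 (174.176.92.64 - 174.176.92.127) does not contain 174.176.93.110
  174.176.92.0/25 (174.176.92.0 - 174.176.92.127) does not contain 174.176.93.110
  174.176.92.0/24 (174.176.92.0 - 174.176.92.255) does not contain 174.176.93.110
  174.176.84.0/23 (174.176.84.0 - 174.176.85.255) does not contain 174.176.93.110
  174.176.84.0/22 (174.176.84.0 - 174.176.87.255) does not contain 174.176.93.110
Longest matching prefix is /21 -> next hop R25.

R25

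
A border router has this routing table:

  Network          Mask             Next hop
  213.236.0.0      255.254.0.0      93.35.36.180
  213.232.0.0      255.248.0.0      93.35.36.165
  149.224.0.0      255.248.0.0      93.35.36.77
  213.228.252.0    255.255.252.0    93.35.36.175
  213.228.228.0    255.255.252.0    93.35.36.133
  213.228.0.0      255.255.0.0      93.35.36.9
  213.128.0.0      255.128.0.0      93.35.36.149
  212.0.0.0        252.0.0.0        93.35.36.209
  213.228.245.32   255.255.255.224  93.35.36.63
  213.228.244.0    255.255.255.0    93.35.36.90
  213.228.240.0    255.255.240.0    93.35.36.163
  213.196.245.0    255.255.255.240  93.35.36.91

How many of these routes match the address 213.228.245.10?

Prefixes containing 213.228.245.10:
  212.0.0.0/6 (212.0.0.0 - 215.255.255.255)
  213.128.0.0/9 (213.128.0.0 - 213.255.255.255)
  213.228.0.0/16 (213.228.0.0 - 213.228.255.255)
  213.228.240.0/20 (213.228.240.0 - 213.228.255.255)
Total matching entries: 4.

4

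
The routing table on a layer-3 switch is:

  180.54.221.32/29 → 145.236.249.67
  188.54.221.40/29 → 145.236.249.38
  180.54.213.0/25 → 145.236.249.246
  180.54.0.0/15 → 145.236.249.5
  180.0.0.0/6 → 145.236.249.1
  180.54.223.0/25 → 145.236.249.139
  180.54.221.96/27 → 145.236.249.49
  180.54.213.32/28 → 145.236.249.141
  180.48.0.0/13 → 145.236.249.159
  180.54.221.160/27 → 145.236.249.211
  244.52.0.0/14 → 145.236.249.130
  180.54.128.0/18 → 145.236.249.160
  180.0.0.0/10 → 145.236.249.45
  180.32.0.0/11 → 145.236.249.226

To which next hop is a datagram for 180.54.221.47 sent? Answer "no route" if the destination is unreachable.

Routes whose prefix contains 180.54.221.47:
  180.0.0.0/6 (180.0.0.0 - 183.255.255.255) -> 145.236.249.1
  180.0.0.0/10 (180.0.0.0 - 180.63.255.255) -> 145.236.249.45
  180.32.0.0/11 (180.32.0.0 - 180.63.255.255) -> 145.236.249.226
  180.48.0.0/13 (180.48.0.0 - 180.55.255.255) -> 145.236.249.159
  180.54.0.0/15 (180.54.0.0 - 180.55.255.255) -> 145.236.249.5
More-specific entries that do NOT match:
  180.54.221.32/29 (180.54.221.32 - 180.54.221.39) does not contain 180.54.221.47
  188.54.221.40/29 (188.54.221.40 - 188.54.221.47) does not contain 180.54.221.47
  180.54.213.32/28 (180.54.213.32 - 180.54.213.47) does not contain 180.54.221.47
  180.54.221.96/27 (180.54.221.96 - 180.54.221.127) does not contain 180.54.221.47
  180.54.221.160/27 (180.54.221.160 - 180.54.221.191) does not contain 180.54.221.47
  180.54.213.0/25 (180.54.213.0 - 180.54.213.127) does not contain 180.54.221.47
  180.54.223.0/25 (180.54.223.0 - 180.54.223.127) does not contain 180.54.221.47
  180.54.128.0/18 (180.54.128.0 - 180.54.191.255) does not contain 180.54.221.47
Longest matching prefix is /15 -> next hop 145.236.249.5.

145.236.249.5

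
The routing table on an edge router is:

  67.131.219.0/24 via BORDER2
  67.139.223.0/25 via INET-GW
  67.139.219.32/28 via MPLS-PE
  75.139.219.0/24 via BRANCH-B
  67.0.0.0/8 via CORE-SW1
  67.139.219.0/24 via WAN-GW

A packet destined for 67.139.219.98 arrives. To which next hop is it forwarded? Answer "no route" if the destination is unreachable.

Routes whose prefix contains 67.139.219.98:
  67.0.0.0/8 (67.0.0.0 - 67.255.255.255) -> CORE-SW1
  67.139.219.0/24 (67.139.219.0 - 67.139.219.255) -> WAN-GW
More-specific entries that do NOT match:
  67.139.219.32/28 (67.139.219.32 - 67.139.219.47) does not contain 67.139.219.98
  67.139.223.0/25 (67.139.223.0 - 67.139.223.127) does not contain 67.139.219.98
Longest matching prefix is /24 -> next hop WAN-GW.

WAN-GW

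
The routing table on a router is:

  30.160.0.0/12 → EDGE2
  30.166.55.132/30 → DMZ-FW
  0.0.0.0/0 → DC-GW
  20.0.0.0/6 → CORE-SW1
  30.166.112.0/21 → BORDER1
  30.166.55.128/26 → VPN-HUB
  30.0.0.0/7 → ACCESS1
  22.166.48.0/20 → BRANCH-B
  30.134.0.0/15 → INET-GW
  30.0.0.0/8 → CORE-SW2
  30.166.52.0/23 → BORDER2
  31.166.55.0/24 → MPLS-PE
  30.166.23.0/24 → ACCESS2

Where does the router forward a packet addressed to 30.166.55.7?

Routes whose prefix contains 30.166.55.7:
  0.0.0.0/0 (default, matches everything) -> DC-GW
  30.0.0.0/7 (30.0.0.0 - 31.255.255.255) -> ACCESS1
  30.0.0.0/8 (30.0.0.0 - 30.255.255.255) -> CORE-SW2
  30.160.0.0/12 (30.160.0.0 - 30.175.255.255) -> EDGE2
More-specific entries that do NOT match:
  30.166.55.132/30 (30.166.55.132 - 30.166.55.135) does not contain 30.166.55.7
  30.166.55.128/26 (30.166.55.128 - 30.166.55.191) does not contain 30.166.55.7
  31.166.55.0/24 (31.166.55.0 - 31.166.55.255) does not contain 30.166.55.7
  30.166.23.0/24 (30.166.23.0 - 30.166.23.255) does not contain 30.166.55.7
  30.166.52.0/23 (30.166.52.0 - 30.166.53.255) does not contain 30.166.55.7
  30.166.112.0/21 (30.166.112.0 - 30.166.119.255) does not contain 30.166.55.7
  22.166.48.0/20 (22.166.48.0 - 22.166.63.255) does not contain 30.166.55.7
  30.134.0.0/15 (30.134.0.0 - 30.135.255.255) does not contain 30.166.55.7
Longest matching prefix is /12 -> next hop EDGE2.

EDGE2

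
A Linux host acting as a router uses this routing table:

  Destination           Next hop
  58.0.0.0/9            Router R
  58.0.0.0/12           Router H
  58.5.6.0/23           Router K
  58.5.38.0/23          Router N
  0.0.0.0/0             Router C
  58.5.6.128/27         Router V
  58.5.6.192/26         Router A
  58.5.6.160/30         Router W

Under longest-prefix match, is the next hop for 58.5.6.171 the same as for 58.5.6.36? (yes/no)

yes

58.5.6.171: longest match 58.5.6.0/23 -> Router K
58.5.6.36: longest match 58.5.6.0/23 -> Router K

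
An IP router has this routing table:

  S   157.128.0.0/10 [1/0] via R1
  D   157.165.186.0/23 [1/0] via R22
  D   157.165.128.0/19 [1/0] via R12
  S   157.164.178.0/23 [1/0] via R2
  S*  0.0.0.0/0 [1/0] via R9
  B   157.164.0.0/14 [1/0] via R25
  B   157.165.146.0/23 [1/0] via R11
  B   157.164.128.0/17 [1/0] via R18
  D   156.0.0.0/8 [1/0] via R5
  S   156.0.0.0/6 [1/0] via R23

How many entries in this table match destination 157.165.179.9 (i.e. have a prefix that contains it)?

Prefixes containing 157.165.179.9:
  0.0.0.0/0 (default, matches everything)
  156.0.0.0/6 (156.0.0.0 - 159.255.255.255)
  157.128.0.0/10 (157.128.0.0 - 157.191.255.255)
  157.164.0.0/14 (157.164.0.0 - 157.167.255.255)
Total matching entries: 4.

4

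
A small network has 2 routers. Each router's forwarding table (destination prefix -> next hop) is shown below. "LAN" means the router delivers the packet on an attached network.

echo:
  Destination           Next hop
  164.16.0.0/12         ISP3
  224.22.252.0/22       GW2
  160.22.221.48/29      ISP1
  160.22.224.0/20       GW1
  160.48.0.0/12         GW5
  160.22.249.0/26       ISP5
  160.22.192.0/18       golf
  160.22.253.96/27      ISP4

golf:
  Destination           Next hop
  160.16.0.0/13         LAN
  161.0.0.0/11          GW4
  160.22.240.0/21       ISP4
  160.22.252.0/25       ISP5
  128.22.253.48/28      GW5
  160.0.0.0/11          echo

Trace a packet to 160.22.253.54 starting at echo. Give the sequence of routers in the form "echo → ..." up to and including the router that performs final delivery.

echo → golf

At echo: longest match for 160.22.253.54 is 160.22.192.0/18 -> golf
At golf: longest match for 160.22.253.54 is 160.16.0.0/13 -> LAN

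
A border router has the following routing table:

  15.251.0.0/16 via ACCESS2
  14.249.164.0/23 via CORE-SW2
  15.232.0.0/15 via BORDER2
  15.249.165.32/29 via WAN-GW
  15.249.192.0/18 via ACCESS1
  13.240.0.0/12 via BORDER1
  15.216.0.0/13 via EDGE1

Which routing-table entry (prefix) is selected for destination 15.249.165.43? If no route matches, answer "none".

15.249.165.43 is outside every listed prefix and there is no default route.

none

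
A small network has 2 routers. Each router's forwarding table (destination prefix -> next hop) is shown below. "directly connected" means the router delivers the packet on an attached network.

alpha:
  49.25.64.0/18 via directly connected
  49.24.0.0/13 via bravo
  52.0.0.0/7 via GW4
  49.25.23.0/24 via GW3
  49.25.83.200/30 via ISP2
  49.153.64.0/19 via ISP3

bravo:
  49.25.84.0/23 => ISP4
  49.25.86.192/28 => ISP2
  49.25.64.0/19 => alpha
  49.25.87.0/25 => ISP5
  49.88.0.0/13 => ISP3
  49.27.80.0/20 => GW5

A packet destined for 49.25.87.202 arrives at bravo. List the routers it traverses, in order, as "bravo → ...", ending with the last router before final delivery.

At bravo: longest match for 49.25.87.202 is 49.25.64.0/19 -> alpha
At alpha: longest match for 49.25.87.202 is 49.25.64.0/18 -> directly connected

bravo → alpha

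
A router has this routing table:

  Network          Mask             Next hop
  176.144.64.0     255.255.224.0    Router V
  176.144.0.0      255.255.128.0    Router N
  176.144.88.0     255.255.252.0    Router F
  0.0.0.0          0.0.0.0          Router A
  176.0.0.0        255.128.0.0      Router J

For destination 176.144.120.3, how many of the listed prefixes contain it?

2

Prefixes containing 176.144.120.3:
  0.0.0.0/0 (default, matches everything)
  176.144.0.0/17 (176.144.0.0 - 176.144.127.255)
Total matching entries: 2.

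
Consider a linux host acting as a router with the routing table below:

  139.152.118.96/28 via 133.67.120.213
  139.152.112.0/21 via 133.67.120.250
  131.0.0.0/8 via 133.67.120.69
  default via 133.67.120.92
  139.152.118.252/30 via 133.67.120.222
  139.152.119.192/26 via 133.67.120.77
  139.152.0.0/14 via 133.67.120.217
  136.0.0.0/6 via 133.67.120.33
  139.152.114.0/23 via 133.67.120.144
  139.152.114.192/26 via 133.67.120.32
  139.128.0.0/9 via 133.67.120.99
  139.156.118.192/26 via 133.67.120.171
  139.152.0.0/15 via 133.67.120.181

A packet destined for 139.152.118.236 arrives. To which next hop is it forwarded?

Routes whose prefix contains 139.152.118.236:
  0.0.0.0/0 (default, matches everything) -> 133.67.120.92
  136.0.0.0/6 (136.0.0.0 - 139.255.255.255) -> 133.67.120.33
  139.128.0.0/9 (139.128.0.0 - 139.255.255.255) -> 133.67.120.99
  139.152.0.0/14 (139.152.0.0 - 139.155.255.255) -> 133.67.120.217
  139.152.0.0/15 (139.152.0.0 - 139.153.255.255) -> 133.67.120.181
  139.152.112.0/21 (139.152.112.0 - 139.152.119.255) -> 133.67.120.250
More-specific entries that do NOT match:
  139.152.118.252/30 (139.152.118.252 - 139.152.118.255) does not contain 139.152.118.236
  139.152.118.96/28 (139.152.118.96 - 139.152.118.111) does not contain 139.152.118.236
  139.152.119.192/26 (139.152.119.192 - 139.152.119.255) does not contain 139.152.118.236
  139.152.114.192/26 (139.152.114.192 - 139.152.114.255) does not contain 139.152.118.236
  139.156.118.192/26 (139.156.118.192 - 139.156.118.255) does not contain 139.152.118.236
  139.152.114.0/23 (139.152.114.0 - 139.152.115.255) does not contain 139.152.118.236
Longest matching prefix is /21 -> next hop 133.67.120.250.

133.67.120.250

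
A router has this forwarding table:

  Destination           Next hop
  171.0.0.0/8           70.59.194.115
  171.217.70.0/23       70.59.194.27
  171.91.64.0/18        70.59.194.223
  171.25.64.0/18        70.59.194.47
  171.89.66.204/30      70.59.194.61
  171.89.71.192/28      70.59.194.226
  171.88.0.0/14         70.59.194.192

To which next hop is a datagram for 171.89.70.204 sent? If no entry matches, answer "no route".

70.59.194.192

Routes whose prefix contains 171.89.70.204:
  171.0.0.0/8 (171.0.0.0 - 171.255.255.255) -> 70.59.194.115
  171.88.0.0/14 (171.88.0.0 - 171.91.255.255) -> 70.59.194.192
More-specific entries that do NOT match:
  171.89.66.204/30 (171.89.66.204 - 171.89.66.207) does not contain 171.89.70.204
  171.89.71.192/28 (171.89.71.192 - 171.89.71.207) does not contain 171.89.70.204
  171.217.70.0/23 (171.217.70.0 - 171.217.71.255) does not contain 171.89.70.204
  171.91.64.0/18 (171.91.64.0 - 171.91.127.255) does not contain 171.89.70.204
  171.25.64.0/18 (171.25.64.0 - 171.25.127.255) does not contain 171.89.70.204
Longest matching prefix is /14 -> next hop 70.59.194.192.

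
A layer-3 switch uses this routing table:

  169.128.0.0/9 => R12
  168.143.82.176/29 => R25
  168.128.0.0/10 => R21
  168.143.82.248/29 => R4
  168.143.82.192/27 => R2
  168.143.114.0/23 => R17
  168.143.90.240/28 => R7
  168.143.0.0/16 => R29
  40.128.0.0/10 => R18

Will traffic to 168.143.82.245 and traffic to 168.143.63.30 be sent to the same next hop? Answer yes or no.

168.143.82.245: longest match 168.143.0.0/16 -> R29
168.143.63.30: longest match 168.143.0.0/16 -> R29

yes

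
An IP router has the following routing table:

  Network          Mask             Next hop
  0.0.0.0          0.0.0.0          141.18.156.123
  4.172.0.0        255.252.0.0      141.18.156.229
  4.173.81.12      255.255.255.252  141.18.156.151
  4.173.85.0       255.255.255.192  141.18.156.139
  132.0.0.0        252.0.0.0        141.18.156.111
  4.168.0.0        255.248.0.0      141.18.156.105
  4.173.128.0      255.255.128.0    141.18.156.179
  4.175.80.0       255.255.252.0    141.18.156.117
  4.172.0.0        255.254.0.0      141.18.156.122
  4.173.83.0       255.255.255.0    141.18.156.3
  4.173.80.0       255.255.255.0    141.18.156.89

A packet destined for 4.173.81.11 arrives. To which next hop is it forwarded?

Routes whose prefix contains 4.173.81.11:
  0.0.0.0/0 (default, matches everything) -> 141.18.156.123
  4.168.0.0/13 (4.168.0.0 - 4.175.255.255) -> 141.18.156.105
  4.172.0.0/14 (4.172.0.0 - 4.175.255.255) -> 141.18.156.229
  4.172.0.0/15 (4.172.0.0 - 4.173.255.255) -> 141.18.156.122
More-specific entries that do NOT match:
  4.173.81.12/30 (4.173.81.12 - 4.173.81.15) does not contain 4.173.81.11
  4.173.85.0/26 (4.173.85.0 - 4.173.85.63) does not contain 4.173.81.11
  4.173.83.0/24 (4.173.83.0 - 4.173.83.255) does not contain 4.173.81.11
  4.173.80.0/24 (4.173.80.0 - 4.173.80.255) does not contain 4.173.81.11
  4.175.80.0/22 (4.175.80.0 - 4.175.83.255) does not contain 4.173.81.11
  4.173.128.0/17 (4.173.128.0 - 4.173.255.255) does not contain 4.173.81.11
Longest matching prefix is /15 -> next hop 141.18.156.122.

141.18.156.122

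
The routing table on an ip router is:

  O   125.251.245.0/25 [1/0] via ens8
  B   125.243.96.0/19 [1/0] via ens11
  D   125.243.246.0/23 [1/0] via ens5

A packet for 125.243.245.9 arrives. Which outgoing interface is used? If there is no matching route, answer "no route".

no route

No entry's prefix contains 125.243.245.9; there is no default route.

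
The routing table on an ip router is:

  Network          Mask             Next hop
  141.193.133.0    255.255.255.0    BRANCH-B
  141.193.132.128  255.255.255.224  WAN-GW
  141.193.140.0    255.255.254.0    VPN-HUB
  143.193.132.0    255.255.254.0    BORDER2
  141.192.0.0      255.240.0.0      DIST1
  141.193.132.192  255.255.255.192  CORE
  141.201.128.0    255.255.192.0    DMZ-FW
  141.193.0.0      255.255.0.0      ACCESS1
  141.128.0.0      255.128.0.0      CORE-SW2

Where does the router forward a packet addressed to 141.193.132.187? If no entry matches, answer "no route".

ACCESS1

Routes whose prefix contains 141.193.132.187:
  141.128.0.0/9 (141.128.0.0 - 141.255.255.255) -> CORE-SW2
  141.192.0.0/12 (141.192.0.0 - 141.207.255.255) -> DIST1
  141.193.0.0/16 (141.193.0.0 - 141.193.255.255) -> ACCESS1
More-specific entries that do NOT match:
  141.193.132.128/27 (141.193.132.128 - 141.193.132.159) does not contain 141.193.132.187
  141.193.132.192/26 (141.193.132.192 - 141.193.132.255) does not contain 141.193.132.187
  141.193.133.0/24 (141.193.133.0 - 141.193.133.255) does not contain 141.193.132.187
  141.193.140.0/23 (141.193.140.0 - 141.193.141.255) does not contain 141.193.132.187
  143.193.132.0/23 (143.193.132.0 - 143.193.133.255) does not contain 141.193.132.187
  141.201.128.0/18 (141.201.128.0 - 141.201.191.255) does not contain 141.193.132.187
Longest matching prefix is /16 -> next hop ACCESS1.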